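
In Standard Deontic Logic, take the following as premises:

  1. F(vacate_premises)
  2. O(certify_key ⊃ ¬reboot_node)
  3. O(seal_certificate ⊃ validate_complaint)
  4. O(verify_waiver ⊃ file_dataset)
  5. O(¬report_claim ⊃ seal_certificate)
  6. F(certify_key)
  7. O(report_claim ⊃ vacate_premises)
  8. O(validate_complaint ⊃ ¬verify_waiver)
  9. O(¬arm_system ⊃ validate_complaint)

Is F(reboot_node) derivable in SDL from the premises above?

No

Premise 2 is O(certify_key ⊃ ¬reboot_node), but O(certify_key) is not derivable from the premises, so it does not yield O(¬reboot_node).
No other premise forces O(¬reboot_node). An ideal world satisfying every premise can still have reboot_node true, so F(reboot_node) is not derivable.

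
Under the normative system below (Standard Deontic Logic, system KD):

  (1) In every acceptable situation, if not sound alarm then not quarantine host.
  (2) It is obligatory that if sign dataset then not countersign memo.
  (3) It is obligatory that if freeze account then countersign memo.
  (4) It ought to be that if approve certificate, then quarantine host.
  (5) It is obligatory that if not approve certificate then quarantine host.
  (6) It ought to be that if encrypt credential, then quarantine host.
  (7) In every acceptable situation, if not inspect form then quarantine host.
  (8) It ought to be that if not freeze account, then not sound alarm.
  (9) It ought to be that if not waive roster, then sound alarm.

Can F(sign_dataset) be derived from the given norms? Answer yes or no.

Yes

Premises 5 and 4 cover both cases: O(¬approve_certificate → quarantine_host) and O(approve_certificate → quarantine_host). Since ¬approve_certificate ∨ approve_certificate is a tautology, O(quarantine_host) follows.
The contrapositive of premise 1 (O(¬sound_alarm → ¬quarantine_host)) is O(quarantine_host → sound_alarm), and O(quarantine_host) is already established, so O(sound_alarm).
Premise 8 is O(¬freeze_account → ¬sound_alarm); contrapositively O(sound_alarm → freeze_account). Since O(sound_alarm) holds, K gives O(freeze_account).
From O(freeze_account) and premise 3, O(freeze_account → countersign_memo), we obtain O(countersign_memo).
Premise 2, O(sign_dataset → ¬countersign_memo), contraposes to O(countersign_memo → ¬sign_dataset); with O(countersign_memo) we get O(¬sign_dataset).
Premises 6, 7, 9 do not contribute to this derivation.
So O(¬sign_dataset) holds, i.e. F(sign_dataset). The claim follows.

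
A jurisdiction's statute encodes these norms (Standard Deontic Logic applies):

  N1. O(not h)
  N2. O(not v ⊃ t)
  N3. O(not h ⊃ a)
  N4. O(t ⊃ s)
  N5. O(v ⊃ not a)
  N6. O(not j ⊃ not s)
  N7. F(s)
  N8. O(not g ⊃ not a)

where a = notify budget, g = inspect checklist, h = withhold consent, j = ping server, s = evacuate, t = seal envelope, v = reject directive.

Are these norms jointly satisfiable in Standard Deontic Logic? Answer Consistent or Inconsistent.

Premise 7 is F(s), i.e. O(not s).
Premise 4 is O(t ⊃ s); contrapositively O(not s ⊃ not t). Since O(not s) holds, K gives O(not t).
Premise 2 is O(not v ⊃ t); contrapositively O(not t ⊃ v). Since O(not t) holds, K gives O(v).
With premise 5, O(v ⊃ not a), the K-axiom yields O(not a).
Premise 3 is O(not h ⊃ a); contrapositively O(not a ⊃ h). Since O(not a) holds, K gives O(h).
But premise 1 directly asserts O(not h).
We now have both O(h) and O(not h) — h is simultaneously obligatory and forbidden, violating the D-axiom.

Inconsistent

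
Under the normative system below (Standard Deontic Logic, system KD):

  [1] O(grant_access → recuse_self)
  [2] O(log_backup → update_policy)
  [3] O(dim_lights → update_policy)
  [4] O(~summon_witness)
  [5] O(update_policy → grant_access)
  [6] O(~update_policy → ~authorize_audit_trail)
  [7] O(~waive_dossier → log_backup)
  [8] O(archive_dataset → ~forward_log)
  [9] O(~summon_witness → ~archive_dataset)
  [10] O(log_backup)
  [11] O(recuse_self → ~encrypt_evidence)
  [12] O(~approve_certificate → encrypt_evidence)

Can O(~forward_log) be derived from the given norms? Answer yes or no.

Premise 8 is O(archive_dataset → ~forward_log), but O(archive_dataset) is not derivable from the premises, so it does not yield O(~forward_log).
No other premise forces O(~forward_log). An ideal world satisfying every premise can still have ~forward_log false, so O(~forward_log) is not derivable.

No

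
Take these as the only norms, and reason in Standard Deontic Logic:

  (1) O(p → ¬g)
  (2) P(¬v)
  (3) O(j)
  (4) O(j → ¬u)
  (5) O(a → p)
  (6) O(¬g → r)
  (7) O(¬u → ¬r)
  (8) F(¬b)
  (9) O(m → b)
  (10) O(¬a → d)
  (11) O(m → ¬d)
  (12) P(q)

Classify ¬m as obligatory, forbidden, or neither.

Obligatory

Premise 3 gives O(j).
Applying K to premise 4 (O(j → ¬u)) and O(j) yields O(¬u).
Premise 7 is O(¬u → ¬r); since O(¬u), deontic closure gives O(¬r).
Premise 6 is O(¬g → r); contrapositively O(¬r → g). Since O(¬r) holds, K gives O(g).
Premise 1 is O(p → ¬g); contrapositively O(g → ¬p). Since O(g) holds, K gives O(¬p).
Premise 5 is O(a → p); contrapositively O(¬p → ¬a). Since O(¬p) holds, K gives O(¬a).
From O(¬a) and premise 10, O(¬a → d), we obtain O(d).
The contrapositive of premise 11 (O(m → ¬d)) is O(d → ¬m), and O(d) is already established, so O(¬m).
Premises 2, 8, 9, 12 do not contribute to this derivation.
Hence ¬m is obligatory.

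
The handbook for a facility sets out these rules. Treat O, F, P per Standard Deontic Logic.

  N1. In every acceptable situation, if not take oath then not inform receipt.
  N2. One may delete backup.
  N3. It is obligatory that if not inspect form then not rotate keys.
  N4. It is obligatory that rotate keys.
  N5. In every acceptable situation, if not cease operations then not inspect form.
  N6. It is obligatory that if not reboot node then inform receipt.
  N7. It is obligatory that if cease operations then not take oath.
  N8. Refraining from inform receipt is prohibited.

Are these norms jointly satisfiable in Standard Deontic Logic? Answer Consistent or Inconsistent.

Premise 8 is F(¬inform_receipt), i.e. O(inform_receipt).
Premise 1 is O(¬take_oath → ¬inform_receipt); contrapositively O(inform_receipt → take_oath). Since O(inform_receipt) holds, K gives O(take_oath).
Premise 7 is O(cease_operations → ¬take_oath); contrapositively O(take_oath → ¬cease_operations). Since O(take_oath) holds, K gives O(¬cease_operations).
From O(¬cease_operations) and premise 5, O(¬cease_operations → ¬inspect_form), we obtain O(¬inspect_form).
From O(¬inspect_form) and premise 3, O(¬inspect_form → ¬rotate_keys), we obtain O(¬rotate_keys).
But premise 4 directly asserts O(rotate_keys).
We now have both O(¬rotate_keys) and O(rotate_keys) — rotate_keys is simultaneously obligatory and forbidden, violating the D-axiom.

Inconsistent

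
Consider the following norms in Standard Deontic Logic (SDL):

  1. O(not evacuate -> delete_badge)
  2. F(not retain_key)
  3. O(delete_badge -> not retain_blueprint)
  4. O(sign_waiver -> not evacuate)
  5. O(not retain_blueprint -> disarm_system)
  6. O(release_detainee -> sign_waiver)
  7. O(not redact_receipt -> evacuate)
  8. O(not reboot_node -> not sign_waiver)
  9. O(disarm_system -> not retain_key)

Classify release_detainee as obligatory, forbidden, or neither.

Forbidden

Premise 2 is F(not retain_key), i.e. O(retain_key).
Premise 9, O(disarm_system -> not retain_key), contraposes to O(retain_key -> not disarm_system); with O(retain_key) we get O(not disarm_system).
Premise 5 is O(not retain_blueprint -> disarm_system); contrapositively O(not disarm_system -> retain_blueprint). Since O(not disarm_system) holds, K gives O(retain_blueprint).
Premise 3, O(delete_badge -> not retain_blueprint), contraposes to O(retain_blueprint -> not delete_badge); with O(retain_blueprint) we get O(not delete_badge).
The contrapositive of premise 1 (O(not evacuate -> delete_badge)) is O(not delete_badge -> evacuate), and O(not delete_badge) is already established, so O(evacuate).
Premise 4 is O(sign_waiver -> not evacuate); contrapositively O(evacuate -> not sign_waiver). Since O(evacuate) holds, K gives O(not sign_waiver).
Premise 6, O(release_detainee -> sign_waiver), contraposes to O(not sign_waiver -> not release_detainee); with O(not sign_waiver) we get O(not release_detainee).
Premises 7, 8 do not contribute to this derivation.
Thus O(not release_detainee), which is F(release_detainee): release_detainee is forbidden.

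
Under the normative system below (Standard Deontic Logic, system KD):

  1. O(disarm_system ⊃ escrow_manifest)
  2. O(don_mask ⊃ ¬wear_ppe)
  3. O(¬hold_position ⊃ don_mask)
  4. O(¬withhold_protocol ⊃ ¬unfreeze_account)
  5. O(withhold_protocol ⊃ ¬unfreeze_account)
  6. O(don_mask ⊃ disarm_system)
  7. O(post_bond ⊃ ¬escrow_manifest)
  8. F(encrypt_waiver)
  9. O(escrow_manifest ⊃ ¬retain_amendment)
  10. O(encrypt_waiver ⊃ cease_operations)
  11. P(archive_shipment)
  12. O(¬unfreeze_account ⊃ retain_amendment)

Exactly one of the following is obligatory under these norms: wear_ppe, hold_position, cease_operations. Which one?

hold_position

By case analysis on ¬withhold_protocol: premise 4 gives O(¬withhold_protocol ⊃ ¬unfreeze_account) and premise 5 gives O(withhold_protocol ⊃ ¬unfreeze_account), so O(¬unfreeze_account) either way.
Premise 12 is O(¬unfreeze_account ⊃ retain_amendment); since O(¬unfreeze_account), deontic closure gives O(retain_amendment).
Premise 9 is O(escrow_manifest ⊃ ¬retain_amendment); contrapositively O(retain_amendment ⊃ ¬escrow_manifest). Since O(retain_amendment) holds, K gives O(¬escrow_manifest).
The contrapositive of premise 1 (O(disarm_system ⊃ escrow_manifest)) is O(¬escrow_manifest ⊃ ¬disarm_system), and O(¬escrow_manifest) is already established, so O(¬disarm_system).
The contrapositive of premise 6 (O(don_mask ⊃ disarm_system)) is O(¬disarm_system ⊃ ¬don_mask), and O(¬disarm_system) is already established, so O(¬don_mask).
Premise 3, O(¬hold_position ⊃ don_mask), contraposes to O(¬don_mask ⊃ hold_position); with O(¬don_mask) we get O(hold_position).
So O(hold_position) holds — hold_position is obligatory. None of the other listed options is made obligatory by any chain of premises.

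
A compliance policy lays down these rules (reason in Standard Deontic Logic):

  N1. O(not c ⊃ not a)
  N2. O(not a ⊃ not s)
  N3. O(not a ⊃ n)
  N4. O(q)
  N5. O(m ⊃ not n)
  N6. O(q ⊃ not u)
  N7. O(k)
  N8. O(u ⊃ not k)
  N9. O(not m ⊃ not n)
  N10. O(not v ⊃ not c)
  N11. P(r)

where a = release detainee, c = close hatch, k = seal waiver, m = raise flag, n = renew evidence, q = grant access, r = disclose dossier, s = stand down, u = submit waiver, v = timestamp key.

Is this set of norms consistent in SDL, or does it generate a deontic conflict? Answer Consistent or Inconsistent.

Premise 8 is O(u ⊃ not k), but O(u) is not derivable from the premises, so it does not yield O(not k).
So O(not k) is not derivable, and the apparent clash with O(k) does not arise.
A world satisfying every obligation exists (e.g. a=true, c=true, k=true, m=false, n=false, q=true, r=false, s=false, u=false, v=true); no atom is both obligatory and forbidden, so the set is consistent.

Consistent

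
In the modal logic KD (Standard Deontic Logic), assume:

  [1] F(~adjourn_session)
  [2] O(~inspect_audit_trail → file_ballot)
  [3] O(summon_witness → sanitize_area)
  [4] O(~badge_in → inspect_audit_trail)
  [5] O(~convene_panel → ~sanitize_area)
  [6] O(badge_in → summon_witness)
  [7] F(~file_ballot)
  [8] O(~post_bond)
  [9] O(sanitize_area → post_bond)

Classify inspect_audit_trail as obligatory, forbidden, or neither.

Premise 8 states O(~post_bond) outright.
Premise 9, O(sanitize_area → post_bond), contraposes to O(~post_bond → ~sanitize_area); with O(~post_bond) we get O(~sanitize_area).
Premise 3, O(summon_witness → sanitize_area), contraposes to O(~sanitize_area → ~summon_witness); with O(~sanitize_area) we get O(~summon_witness).
Premise 6, O(badge_in → summon_witness), contraposes to O(~summon_witness → ~badge_in); with O(~summon_witness) we get O(~badge_in).
With premise 4, O(~badge_in → inspect_audit_trail), the K-axiom yields O(inspect_audit_trail).
Premises 1, 2, 5, 7 do not contribute to this derivation.
Hence inspect_audit_trail is obligatory.

Obligatory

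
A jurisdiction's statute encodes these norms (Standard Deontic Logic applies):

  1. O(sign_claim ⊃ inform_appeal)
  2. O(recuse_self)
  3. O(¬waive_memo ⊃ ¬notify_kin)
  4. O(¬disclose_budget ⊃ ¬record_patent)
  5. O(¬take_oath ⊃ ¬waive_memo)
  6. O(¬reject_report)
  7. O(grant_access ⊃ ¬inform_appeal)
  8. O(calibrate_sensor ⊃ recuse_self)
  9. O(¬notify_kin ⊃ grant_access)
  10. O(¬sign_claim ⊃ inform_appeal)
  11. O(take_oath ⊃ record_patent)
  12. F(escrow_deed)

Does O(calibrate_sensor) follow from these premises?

No

Premise 8 is O(calibrate_sensor ⊃ recuse_self); even if O(recuse_self) held, inferring O(calibrate_sensor) would be affirming the consequent — invalid.
No other premise forces O(calibrate_sensor). An ideal world satisfying every premise can still have calibrate_sensor false, so O(calibrate_sensor) is not derivable.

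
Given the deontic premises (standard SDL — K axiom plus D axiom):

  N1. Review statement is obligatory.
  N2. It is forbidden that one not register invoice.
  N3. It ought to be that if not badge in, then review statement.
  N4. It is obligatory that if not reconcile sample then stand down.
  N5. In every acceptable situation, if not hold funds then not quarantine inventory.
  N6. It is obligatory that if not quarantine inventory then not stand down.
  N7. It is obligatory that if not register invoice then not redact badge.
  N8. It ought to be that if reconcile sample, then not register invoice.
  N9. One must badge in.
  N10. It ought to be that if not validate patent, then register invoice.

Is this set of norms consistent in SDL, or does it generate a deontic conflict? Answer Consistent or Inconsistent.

Consistent

Premise 3 is O(¬badge_in → review_statement); even if O(review_statement) held, inferring O(¬badge_in) would be affirming the consequent — invalid.
So O(¬badge_in) is not derivable, and the apparent clash with O(badge_in) does not arise.
A world satisfying every obligation exists (e.g. badge_in=true, hold_funds=true, quarantine_inventory=true, reconcile_sample=false, redact_badge=false, register_invoice=true, review_statement=true, stand_down=true, validate_patent=false); no atom is both obligatory and forbidden, so the set is consistent.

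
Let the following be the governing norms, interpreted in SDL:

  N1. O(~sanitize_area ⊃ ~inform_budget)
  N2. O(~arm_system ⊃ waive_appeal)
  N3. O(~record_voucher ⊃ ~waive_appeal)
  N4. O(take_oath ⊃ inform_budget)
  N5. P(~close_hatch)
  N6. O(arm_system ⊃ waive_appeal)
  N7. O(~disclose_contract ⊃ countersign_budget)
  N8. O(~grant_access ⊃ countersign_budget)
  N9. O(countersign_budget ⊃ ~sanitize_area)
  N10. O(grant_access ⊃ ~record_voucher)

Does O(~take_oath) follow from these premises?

Premises 6 and 2 cover both cases: O(arm_system ⊃ waive_appeal) and O(~arm_system ⊃ waive_appeal). Since arm_system ∨ ~arm_system is a tautology, O(waive_appeal) follows.
Premise 3 is O(~record_voucher ⊃ ~waive_appeal); contrapositively O(waive_appeal ⊃ record_voucher). Since O(waive_appeal) holds, K gives O(record_voucher).
Premise 10 is O(grant_access ⊃ ~record_voucher); contrapositively O(record_voucher ⊃ ~grant_access). Since O(record_voucher) holds, K gives O(~grant_access).
Applying K to premise 8 (O(~grant_access ⊃ countersign_budget)) and O(~grant_access) yields O(countersign_budget).
From O(countersign_budget) and premise 9, O(countersign_budget ⊃ ~sanitize_area), we obtain O(~sanitize_area).
Applying K to premise 1 (O(~sanitize_area ⊃ ~inform_budget)) and O(~sanitize_area) yields O(~inform_budget).
Premise 4 is O(take_oath ⊃ inform_budget); contrapositively O(~inform_budget ⊃ ~take_oath). Since O(~inform_budget) holds, K gives O(~take_oath).
Premises 5, 7 do not contribute to this derivation.
So O(~take_oath) follows.

Yes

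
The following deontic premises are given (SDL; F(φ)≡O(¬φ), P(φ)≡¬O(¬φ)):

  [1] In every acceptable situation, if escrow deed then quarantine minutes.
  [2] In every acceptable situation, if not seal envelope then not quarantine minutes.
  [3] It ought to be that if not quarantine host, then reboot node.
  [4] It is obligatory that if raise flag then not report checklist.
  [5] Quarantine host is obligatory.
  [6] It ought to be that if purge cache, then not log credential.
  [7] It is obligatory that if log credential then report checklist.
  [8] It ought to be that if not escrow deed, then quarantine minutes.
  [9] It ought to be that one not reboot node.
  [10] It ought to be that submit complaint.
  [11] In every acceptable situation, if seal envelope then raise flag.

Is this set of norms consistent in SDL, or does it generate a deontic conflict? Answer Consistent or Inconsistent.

Consistent

Premise 3 is O(¬quarantine_host → reboot_node), but O(¬quarantine_host) is not derivable from the premises, so it does not yield O(reboot_node).
So O(reboot_node) is not derivable, and the apparent clash with O(¬reboot_node) does not arise.
A world satisfying every obligation exists (e.g. escrow_deed=false, log_credential=false, purge_cache=false, quarantine_host=true, quarantine_minutes=true, raise_flag=true, reboot_node=false, report_checklist=false, seal_envelope=true, submit_complaint=true); no atom is both obligatory and forbidden, so the set is consistent.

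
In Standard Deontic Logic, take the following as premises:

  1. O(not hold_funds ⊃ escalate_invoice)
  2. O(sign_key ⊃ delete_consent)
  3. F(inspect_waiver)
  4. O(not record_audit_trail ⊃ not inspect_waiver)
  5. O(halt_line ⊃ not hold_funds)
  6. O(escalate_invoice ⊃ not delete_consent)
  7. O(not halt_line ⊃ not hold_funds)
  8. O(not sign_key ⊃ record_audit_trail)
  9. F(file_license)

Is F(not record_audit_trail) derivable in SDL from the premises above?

Premises 7 and 5 are O(not halt_line ⊃ not hold_funds) and O(halt_line ⊃ not hold_funds); every ideal world satisfies not halt_line or halt_line, so in either case not hold_funds holds — hence O(not hold_funds).
Applying K to premise 1 (O(not hold_funds ⊃ escalate_invoice)) and O(not hold_funds) yields O(escalate_invoice).
Premise 6 is O(escalate_invoice ⊃ not delete_consent); since O(escalate_invoice), deontic closure gives O(not delete_consent).
The contrapositive of premise 2 (O(sign_key ⊃ delete_consent)) is O(not delete_consent ⊃ not sign_key), and O(not delete_consent) is already established, so O(not sign_key).
Premise 8 is O(not sign_key ⊃ record_audit_trail); since O(not sign_key), deontic closure gives O(record_audit_trail).
Premises 3, 4, 9 do not contribute to this derivation.
So O(record_audit_trail) holds, i.e. F(not record_audit_trail). The claim follows.

Yes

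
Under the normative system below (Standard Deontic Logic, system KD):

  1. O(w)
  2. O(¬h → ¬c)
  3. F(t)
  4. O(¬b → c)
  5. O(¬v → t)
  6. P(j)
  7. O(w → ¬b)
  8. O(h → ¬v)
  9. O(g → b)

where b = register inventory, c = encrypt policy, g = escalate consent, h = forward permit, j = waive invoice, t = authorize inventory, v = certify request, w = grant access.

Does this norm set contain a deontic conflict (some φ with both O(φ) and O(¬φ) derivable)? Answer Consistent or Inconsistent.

Premise 3 is F(t), i.e. O(¬t).
Premise 5, O(¬v → t), contraposes to O(¬t → v); with O(¬t) we get O(v).
The contrapositive of premise 8 (O(h → ¬v)) is O(v → ¬h), and O(v) is already established, so O(¬h).
Applying K to premise 2 (O(¬h → ¬c)) and O(¬h) yields O(¬c).
Premise 4, O(¬b → c), contraposes to O(¬c → b); with O(¬c) we get O(b).
Premise 7 is O(w → ¬b); contrapositively O(b → ¬w). Since O(b) holds, K gives O(¬w).
Yet premise 1 states O(w).
We now have both O(¬w) and O(w) — w is simultaneously obligatory and forbidden, violating the D-axiom.

Inconsistent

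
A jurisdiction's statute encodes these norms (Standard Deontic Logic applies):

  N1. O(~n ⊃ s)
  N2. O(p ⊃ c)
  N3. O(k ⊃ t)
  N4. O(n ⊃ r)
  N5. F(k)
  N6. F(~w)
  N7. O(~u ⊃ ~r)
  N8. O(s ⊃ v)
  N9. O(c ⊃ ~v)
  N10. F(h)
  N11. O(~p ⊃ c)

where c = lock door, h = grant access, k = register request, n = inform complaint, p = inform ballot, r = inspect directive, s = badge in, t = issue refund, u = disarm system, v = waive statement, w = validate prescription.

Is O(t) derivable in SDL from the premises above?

Premise 3 is O(k ⊃ t), but O(k) is not derivable from the premises, so it does not yield O(t).
No other premise forces O(t). An ideal world satisfying every premise can still have t false, so O(t) is not derivable.

No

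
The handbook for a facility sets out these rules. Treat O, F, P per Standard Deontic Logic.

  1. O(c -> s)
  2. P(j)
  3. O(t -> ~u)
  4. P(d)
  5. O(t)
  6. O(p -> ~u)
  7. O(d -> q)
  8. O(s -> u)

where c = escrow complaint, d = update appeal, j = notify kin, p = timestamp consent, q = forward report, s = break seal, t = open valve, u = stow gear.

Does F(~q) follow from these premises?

No

Premise 7 is O(d -> q), but O(d) is not derivable from the premises (the permission P(d) asserts only ~O(~d), not O(d)), so it does not yield O(q).
No other premise forces O(q). An ideal world satisfying every premise can still have ~q true, so F(~q) is not derivable.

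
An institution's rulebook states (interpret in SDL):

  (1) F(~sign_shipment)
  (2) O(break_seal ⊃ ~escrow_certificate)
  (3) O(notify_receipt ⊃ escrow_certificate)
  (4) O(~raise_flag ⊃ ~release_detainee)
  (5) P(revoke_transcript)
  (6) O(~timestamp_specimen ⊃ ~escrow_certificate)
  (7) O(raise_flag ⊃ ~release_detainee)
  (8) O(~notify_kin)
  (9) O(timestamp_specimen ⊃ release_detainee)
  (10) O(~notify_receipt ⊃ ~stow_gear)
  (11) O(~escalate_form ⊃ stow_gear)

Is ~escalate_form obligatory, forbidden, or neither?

Forbidden

Premises 4 and 7 cover both cases: O(~raise_flag ⊃ ~release_detainee) and O(raise_flag ⊃ ~release_detainee). Since ~raise_flag ∨ raise_flag is a tautology, O(~release_detainee) follows.
The contrapositive of premise 9 (O(timestamp_specimen ⊃ release_detainee)) is O(~release_detainee ⊃ ~timestamp_specimen), and O(~release_detainee) is already established, so O(~timestamp_specimen).
From O(~timestamp_specimen) and premise 6, O(~timestamp_specimen ⊃ ~escrow_certificate), we obtain O(~escrow_certificate).
Premise 3, O(notify_receipt ⊃ escrow_certificate), contraposes to O(~escrow_certificate ⊃ ~notify_receipt); with O(~escrow_certificate) we get O(~notify_receipt).
From O(~notify_receipt) and premise 10, O(~notify_receipt ⊃ ~stow_gear), we obtain O(~stow_gear).
The contrapositive of premise 11 (O(~escalate_form ⊃ stow_gear)) is O(~stow_gear ⊃ escalate_form), and O(~stow_gear) is already established, so O(escalate_form).
Premises 1, 2, 5, 8 do not contribute to this derivation.
Thus O(escalate_form), which is F(~escalate_form): ~escalate_form is forbidden.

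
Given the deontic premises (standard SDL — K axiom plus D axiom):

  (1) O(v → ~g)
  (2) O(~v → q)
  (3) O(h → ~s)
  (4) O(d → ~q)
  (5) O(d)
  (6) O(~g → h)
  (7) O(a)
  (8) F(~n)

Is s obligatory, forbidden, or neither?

Premise 5 gives O(d).
Premise 4 is O(d → ~q); since O(d), deontic closure gives O(~q).
The contrapositive of premise 2 (O(~v → q)) is O(~q → v), and O(~q) is already established, so O(v).
Premise 1 is O(v → ~g); since O(v), deontic closure gives O(~g).
Premise 6 is O(~g → h); since O(~g), deontic closure gives O(h).
Applying K to premise 3 (O(h → ~s)) and O(h) yields O(~s).
Premises 7, 8 do not contribute to this derivation.
Thus O(~s), which is F(s): s is forbidden.

Forbidden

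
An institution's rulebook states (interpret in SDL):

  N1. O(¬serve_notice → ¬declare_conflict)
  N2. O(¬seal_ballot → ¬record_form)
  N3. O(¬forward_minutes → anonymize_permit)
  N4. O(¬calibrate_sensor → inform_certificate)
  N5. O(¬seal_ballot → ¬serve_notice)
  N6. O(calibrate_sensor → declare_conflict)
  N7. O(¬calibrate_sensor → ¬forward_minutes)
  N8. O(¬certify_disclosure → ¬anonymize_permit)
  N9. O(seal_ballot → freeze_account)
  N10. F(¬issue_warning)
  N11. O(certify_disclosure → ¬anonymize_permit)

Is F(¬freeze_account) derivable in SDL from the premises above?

Premises 11 and 8 are O(certify_disclosure → ¬anonymize_permit) and O(¬certify_disclosure → ¬anonymize_permit); every ideal world satisfies certify_disclosure or ¬certify_disclosure, so in either case ¬anonymize_permit holds — hence O(¬anonymize_permit).
The contrapositive of premise 3 (O(¬forward_minutes → anonymize_permit)) is O(¬anonymize_permit → forward_minutes), and O(¬anonymize_permit) is already established, so O(forward_minutes).
Premise 7 is O(¬calibrate_sensor → ¬forward_minutes); contrapositively O(forward_minutes → calibrate_sensor). Since O(forward_minutes) holds, K gives O(calibrate_sensor).
From O(calibrate_sensor) and premise 6, O(calibrate_sensor → declare_conflict), we obtain O(declare_conflict).
The contrapositive of premise 1 (O(¬serve_notice → ¬declare_conflict)) is O(declare_conflict → serve_notice), and O(declare_conflict) is already established, so O(serve_notice).
Premise 5 is O(¬seal_ballot → ¬serve_notice); contrapositively O(serve_notice → seal_ballot). Since O(serve_notice) holds, K gives O(seal_ballot).
Premise 9 is O(seal_ballot → freeze_account); since O(seal_ballot), deontic closure gives O(freeze_account).
Premises 2, 4, 10 do not contribute to this derivation.
So O(freeze_account) holds, i.e. F(¬freeze_account). The claim follows.

Yes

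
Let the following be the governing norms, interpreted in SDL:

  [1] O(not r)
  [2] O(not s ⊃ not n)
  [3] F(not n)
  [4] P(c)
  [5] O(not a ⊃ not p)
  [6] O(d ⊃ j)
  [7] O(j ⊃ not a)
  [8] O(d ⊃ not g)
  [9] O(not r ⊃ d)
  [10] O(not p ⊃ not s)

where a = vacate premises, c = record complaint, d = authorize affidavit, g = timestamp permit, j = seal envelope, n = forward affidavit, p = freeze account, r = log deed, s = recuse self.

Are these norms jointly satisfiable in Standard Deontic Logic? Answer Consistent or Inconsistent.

Inconsistent

Premise 3 is F(not n), i.e. O(n).
Premise 2, O(not s ⊃ not n), contraposes to O(n ⊃ s); with O(n) we get O(s).
The contrapositive of premise 10 (O(not p ⊃ not s)) is O(s ⊃ p), and O(s) is already established, so O(p).
Premise 5 is O(not a ⊃ not p); contrapositively O(p ⊃ a). Since O(p) holds, K gives O(a).
The contrapositive of premise 7 (O(j ⊃ not a)) is O(a ⊃ not j), and O(a) is already established, so O(not j).
The contrapositive of premise 6 (O(d ⊃ j)) is O(not j ⊃ not d), and O(not j) is already established, so O(not d).
The contrapositive of premise 9 (O(not r ⊃ d)) is O(not d ⊃ r), and O(not d) is already established, so O(r).
However, premise 1 gives O(not r).
We now have both O(r) and O(not r) — r is simultaneously obligatory and forbidden, violating the D-axiom.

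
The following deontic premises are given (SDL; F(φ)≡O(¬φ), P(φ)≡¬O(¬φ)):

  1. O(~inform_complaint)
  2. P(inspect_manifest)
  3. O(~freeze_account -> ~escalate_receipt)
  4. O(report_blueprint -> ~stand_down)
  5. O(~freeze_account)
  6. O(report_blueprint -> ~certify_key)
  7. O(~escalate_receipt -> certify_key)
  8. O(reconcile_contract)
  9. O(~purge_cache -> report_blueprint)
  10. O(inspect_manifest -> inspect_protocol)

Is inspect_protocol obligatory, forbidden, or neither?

Premise 10 is O(inspect_manifest -> inspect_protocol), but O(inspect_manifest) is not derivable from the premises (the permission P(inspect_manifest) asserts only ~O(~inspect_manifest), not O(inspect_manifest)), so it does not yield O(inspect_protocol).
No premise or chain of K-axiom applications forces O(inspect_protocol), and none forces O(~inspect_protocol). So inspect_protocol is neither obligatory nor forbidden under these norms.

Neither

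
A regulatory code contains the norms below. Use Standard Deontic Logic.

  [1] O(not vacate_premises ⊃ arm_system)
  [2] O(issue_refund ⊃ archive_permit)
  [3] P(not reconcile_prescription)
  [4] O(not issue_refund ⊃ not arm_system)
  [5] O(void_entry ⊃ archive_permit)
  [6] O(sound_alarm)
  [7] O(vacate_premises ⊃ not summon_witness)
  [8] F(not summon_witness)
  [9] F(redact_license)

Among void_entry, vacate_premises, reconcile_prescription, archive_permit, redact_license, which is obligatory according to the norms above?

archive_permit

Premise 8 is F(not summon_witness), i.e. O(summon_witness).
The contrapositive of premise 7 (O(vacate_premises ⊃ not summon_witness)) is O(summon_witness ⊃ not vacate_premises), and O(summon_witness) is already established, so O(not vacate_premises).
From O(not vacate_premises) and premise 1, O(not vacate_premises ⊃ arm_system), we obtain O(arm_system).
The contrapositive of premise 4 (O(not issue_refund ⊃ not arm_system)) is O(arm_system ⊃ issue_refund), and O(arm_system) is already established, so O(issue_refund).
Applying K to premise 2 (O(issue_refund ⊃ archive_permit)) and O(issue_refund) yields O(archive_permit).
So O(archive_permit) holds — archive_permit is obligatory. None of the other listed options is made obligatory by any chain of premises.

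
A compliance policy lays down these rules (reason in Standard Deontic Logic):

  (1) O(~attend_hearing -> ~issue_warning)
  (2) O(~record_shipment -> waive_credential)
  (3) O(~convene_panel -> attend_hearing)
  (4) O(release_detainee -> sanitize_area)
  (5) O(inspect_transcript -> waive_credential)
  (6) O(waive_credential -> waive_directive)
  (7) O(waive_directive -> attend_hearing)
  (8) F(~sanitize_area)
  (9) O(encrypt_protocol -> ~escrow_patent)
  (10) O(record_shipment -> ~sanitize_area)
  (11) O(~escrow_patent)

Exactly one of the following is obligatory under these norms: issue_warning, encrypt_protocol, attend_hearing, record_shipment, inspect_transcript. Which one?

attend_hearing

Premise 8 is F(~sanitize_area), i.e. O(sanitize_area).
Premise 10 is O(record_shipment -> ~sanitize_area); contrapositively O(sanitize_area -> ~record_shipment). Since O(sanitize_area) holds, K gives O(~record_shipment).
From O(~record_shipment) and premise 2, O(~record_shipment -> waive_credential), we obtain O(waive_credential).
Applying K to premise 6 (O(waive_credential -> waive_directive)) and O(waive_credential) yields O(waive_directive).
Premise 7 is O(waive_directive -> attend_hearing); since O(waive_directive), deontic closure gives O(attend_hearing).
So O(attend_hearing) holds — attend_hearing is obligatory. None of the other listed options is made obligatory by any chain of premises.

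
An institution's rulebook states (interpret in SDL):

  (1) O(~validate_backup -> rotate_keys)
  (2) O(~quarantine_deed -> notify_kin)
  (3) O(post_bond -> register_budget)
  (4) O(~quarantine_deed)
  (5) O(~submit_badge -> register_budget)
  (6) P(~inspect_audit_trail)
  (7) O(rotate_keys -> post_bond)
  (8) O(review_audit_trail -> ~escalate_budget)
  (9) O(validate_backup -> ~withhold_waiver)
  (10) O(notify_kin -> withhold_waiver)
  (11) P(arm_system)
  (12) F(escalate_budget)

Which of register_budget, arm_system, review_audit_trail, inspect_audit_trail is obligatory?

register_budget

Premise 4 gives O(~quarantine_deed).
Premise 2 is O(~quarantine_deed -> notify_kin); since O(~quarantine_deed), deontic closure gives O(notify_kin).
Applying K to premise 10 (O(notify_kin -> withhold_waiver)) and O(notify_kin) yields O(withhold_waiver).
Premise 9 is O(validate_backup -> ~withhold_waiver); contrapositively O(withhold_waiver -> ~validate_backup). Since O(withhold_waiver) holds, K gives O(~validate_backup).
From O(~validate_backup) and premise 1, O(~validate_backup -> rotate_keys), we obtain O(rotate_keys).
Applying K to premise 7 (O(rotate_keys -> post_bond)) and O(rotate_keys) yields O(post_bond).
Premise 3 is O(post_bond -> register_budget); since O(post_bond), deontic closure gives O(register_budget).
So O(register_budget) holds — register_budget is obligatory. None of the other listed options is made obligatory by any chain of premises.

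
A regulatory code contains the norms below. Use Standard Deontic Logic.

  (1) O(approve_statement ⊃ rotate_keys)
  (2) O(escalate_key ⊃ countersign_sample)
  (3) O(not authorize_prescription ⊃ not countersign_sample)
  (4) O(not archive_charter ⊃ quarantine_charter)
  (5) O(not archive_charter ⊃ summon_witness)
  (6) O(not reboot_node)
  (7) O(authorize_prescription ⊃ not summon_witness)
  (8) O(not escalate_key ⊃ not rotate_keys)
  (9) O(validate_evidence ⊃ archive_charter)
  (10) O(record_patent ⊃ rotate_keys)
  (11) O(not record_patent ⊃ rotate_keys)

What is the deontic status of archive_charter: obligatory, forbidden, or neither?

By case analysis on not record_patent: premise 11 gives O(not record_patent ⊃ rotate_keys) and premise 10 gives O(record_patent ⊃ rotate_keys), so O(rotate_keys) either way.
Premise 8 is O(not escalate_key ⊃ not rotate_keys); contrapositively O(rotate_keys ⊃ escalate_key). Since O(rotate_keys) holds, K gives O(escalate_key).
With premise 2, O(escalate_key ⊃ countersign_sample), the K-axiom yields O(countersign_sample).
The contrapositive of premise 3 (O(not authorize_prescription ⊃ not countersign_sample)) is O(countersign_sample ⊃ authorize_prescription), and O(countersign_sample) is already established, so O(authorize_prescription).
With premise 7, O(authorize_prescription ⊃ not summon_witness), the K-axiom yields O(not summon_witness).
The contrapositive of premise 5 (O(not archive_charter ⊃ summon_witness)) is O(not summon_witness ⊃ archive_charter), and O(not summon_witness) is already established, so O(archive_charter).
Premises 1, 4, 6, 9 do not contribute to this derivation.
Hence archive_charter is obligatory.

Obligatory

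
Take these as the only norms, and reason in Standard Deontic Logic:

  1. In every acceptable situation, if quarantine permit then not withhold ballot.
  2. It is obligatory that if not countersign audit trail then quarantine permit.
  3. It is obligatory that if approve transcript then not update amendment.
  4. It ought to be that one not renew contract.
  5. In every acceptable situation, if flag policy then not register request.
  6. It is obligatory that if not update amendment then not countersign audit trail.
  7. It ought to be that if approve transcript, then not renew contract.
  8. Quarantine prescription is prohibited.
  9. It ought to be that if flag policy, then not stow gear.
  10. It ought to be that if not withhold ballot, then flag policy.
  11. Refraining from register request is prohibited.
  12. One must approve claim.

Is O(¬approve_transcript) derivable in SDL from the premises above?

Yes

Premise 11, F(¬register_request), is equivalent to O(register_request).
The contrapositive of premise 5 (O(flag_policy → ¬register_request)) is O(register_request → ¬flag_policy), and O(register_request) is already established, so O(¬flag_policy).
Premise 10, O(¬withhold_ballot → flag_policy), contraposes to O(¬flag_policy → withhold_ballot); with O(¬flag_policy) we get O(withhold_ballot).
The contrapositive of premise 1 (O(quarantine_permit → ¬withhold_ballot)) is O(withhold_ballot → ¬quarantine_permit), and O(withhold_ballot) is already established, so O(¬quarantine_permit).
The contrapositive of premise 2 (O(¬countersign_audit_trail → quarantine_permit)) is O(¬quarantine_permit → countersign_audit_trail), and O(¬quarantine_permit) is already established, so O(countersign_audit_trail).
The contrapositive of premise 6 (O(¬update_amendment → ¬countersign_audit_trail)) is O(countersign_audit_trail → update_amendment), and O(countersign_audit_trail) is already established, so O(update_amendment).
Premise 3 is O(approve_transcript → ¬update_amendment); contrapositively O(update_amendment → ¬approve_transcript). Since O(update_amendment) holds, K gives O(¬approve_transcript).
Premises 4, 7, 8, 9, 12 do not contribute to this derivation.
So O(¬approve_transcript) follows.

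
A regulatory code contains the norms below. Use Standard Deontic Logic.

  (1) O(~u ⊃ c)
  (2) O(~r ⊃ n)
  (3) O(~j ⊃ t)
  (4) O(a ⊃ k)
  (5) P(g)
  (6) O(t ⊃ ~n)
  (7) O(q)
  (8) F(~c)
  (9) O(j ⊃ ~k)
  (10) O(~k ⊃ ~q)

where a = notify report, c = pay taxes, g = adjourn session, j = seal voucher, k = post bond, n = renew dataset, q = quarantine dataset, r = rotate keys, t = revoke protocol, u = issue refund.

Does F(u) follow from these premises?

Premise 1 is O(~u ⊃ c); even if O(c) held, inferring O(~u) would be affirming the consequent — invalid.
No other premise forces O(~u). An ideal world satisfying every premise can still have u true, so F(u) is not derivable.

No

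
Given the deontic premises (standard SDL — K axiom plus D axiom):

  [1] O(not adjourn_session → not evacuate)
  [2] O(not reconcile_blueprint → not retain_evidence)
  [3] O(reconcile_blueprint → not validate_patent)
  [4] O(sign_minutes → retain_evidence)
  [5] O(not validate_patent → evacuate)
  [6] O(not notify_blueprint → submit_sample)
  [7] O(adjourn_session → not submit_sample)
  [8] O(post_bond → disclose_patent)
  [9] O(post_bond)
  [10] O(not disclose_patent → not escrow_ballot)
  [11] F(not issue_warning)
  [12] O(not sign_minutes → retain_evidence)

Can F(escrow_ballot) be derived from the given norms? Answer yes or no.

No

Premise 10 is O(not disclose_patent → not escrow_ballot), but O(not disclose_patent) is not derivable from the premises, so it does not yield O(not escrow_ballot).
No other premise forces O(not escrow_ballot). An ideal world satisfying every premise can still have escrow_ballot true, so F(escrow_ballot) is not derivable.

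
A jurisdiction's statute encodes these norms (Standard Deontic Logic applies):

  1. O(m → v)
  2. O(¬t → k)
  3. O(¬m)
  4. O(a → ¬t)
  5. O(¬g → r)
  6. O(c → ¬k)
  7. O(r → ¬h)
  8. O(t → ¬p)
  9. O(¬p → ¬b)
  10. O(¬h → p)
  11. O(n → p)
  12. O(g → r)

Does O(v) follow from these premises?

No

Premise 1 is O(m → v), but O(m) is not derivable from the premises, so it does not yield O(v).
No other premise forces O(v). An ideal world satisfying every premise can still have v false, so O(v) is not derivable.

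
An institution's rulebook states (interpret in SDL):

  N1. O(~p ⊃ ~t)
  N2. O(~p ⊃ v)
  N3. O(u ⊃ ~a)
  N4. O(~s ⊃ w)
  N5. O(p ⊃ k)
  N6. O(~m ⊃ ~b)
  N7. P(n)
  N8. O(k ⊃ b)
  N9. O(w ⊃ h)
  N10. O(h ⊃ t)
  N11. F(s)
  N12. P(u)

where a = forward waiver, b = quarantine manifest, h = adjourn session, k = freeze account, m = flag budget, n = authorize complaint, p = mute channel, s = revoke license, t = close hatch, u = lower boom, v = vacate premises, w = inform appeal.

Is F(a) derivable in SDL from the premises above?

Premise 3 is O(u ⊃ ~a), but O(u) is not derivable from the premises (the permission P(u) asserts only ~O(~u), not O(u)), so it does not yield O(~a).
No other premise forces O(~a). An ideal world satisfying every premise can still have a true, so F(a) is not derivable.

No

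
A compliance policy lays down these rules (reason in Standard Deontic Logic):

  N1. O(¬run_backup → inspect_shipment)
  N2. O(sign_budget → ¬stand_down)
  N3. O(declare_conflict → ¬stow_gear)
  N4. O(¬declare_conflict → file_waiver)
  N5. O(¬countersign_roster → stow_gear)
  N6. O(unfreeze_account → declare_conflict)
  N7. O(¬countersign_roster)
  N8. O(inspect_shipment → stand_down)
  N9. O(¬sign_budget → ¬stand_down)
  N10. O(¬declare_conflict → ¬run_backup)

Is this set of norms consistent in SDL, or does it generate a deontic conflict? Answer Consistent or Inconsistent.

Premises 2 and 9 cover both cases: O(sign_budget → ¬stand_down) and O(¬sign_budget → ¬stand_down). Since sign_budget ∨ ¬sign_budget is a tautology, O(¬stand_down) follows.
Premise 8, O(inspect_shipment → stand_down), contraposes to O(¬stand_down → ¬inspect_shipment); with O(¬stand_down) we get O(¬inspect_shipment).
Premise 1, O(¬run_backup → inspect_shipment), contraposes to O(¬inspect_shipment → run_backup); with O(¬inspect_shipment) we get O(run_backup).
Premise 10, O(¬declare_conflict → ¬run_backup), contraposes to O(run_backup → declare_conflict); with O(run_backup) we get O(declare_conflict).
Premise 3 is O(declare_conflict → ¬stow_gear); since O(declare_conflict), deontic closure gives O(¬stow_gear).
Premise 5, O(¬countersign_roster → stow_gear), contraposes to O(¬stow_gear → countersign_roster); with O(¬stow_gear) we get O(countersign_roster).
But premise 7 directly asserts O(¬countersign_roster).
We now have both O(countersign_roster) and O(¬countersign_roster) — countersign_roster is simultaneously obligatory and forbidden, violating the D-axiom.

Inconsistent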